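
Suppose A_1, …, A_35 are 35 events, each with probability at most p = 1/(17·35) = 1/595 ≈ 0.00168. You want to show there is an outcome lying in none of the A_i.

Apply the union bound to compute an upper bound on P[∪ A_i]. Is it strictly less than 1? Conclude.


Union bound: P[∪_{i=1}^{35} A_i] ≤ Σ_i P[A_i] ≤ 35·p = 35·(1/595) = 1/17.
Numerically: 1/17 ≈ 0.05882.
Is 1/17 < 1? YES.
Since P[∪ A_i] ≤ 1/17 < 1, the complement has P[∩ A_i^c] ≥ 1 − 1/17 = 16/17 > 0, so some outcome avoids every A_i.

35·p = 1/17 ≈ 0.05882; existence CERTIFIED by the union bound.


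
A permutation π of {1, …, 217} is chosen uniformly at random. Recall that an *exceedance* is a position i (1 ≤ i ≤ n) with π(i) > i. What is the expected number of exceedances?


Write X = Σ_{i=1}^{217} X_i, where X_i = 1_{π(i) > i}.
For each fixed i, π(i) is uniform over {1, …, 217} (marginal of a uniform permutation), so P[π(i) > i] = (n − i)/n. Summing: Σ_{i=1}^{217} (n − i)/n = (0 + 1 + … + 216)/217 = 217(217 − 1)/(2·217) = (217 − 1)/2.
Hence E[X] = Σ_{i=1}^{217} (217 − i)/217 = 108 ≈ 108.000.

E[X] = 108 = 108.000.


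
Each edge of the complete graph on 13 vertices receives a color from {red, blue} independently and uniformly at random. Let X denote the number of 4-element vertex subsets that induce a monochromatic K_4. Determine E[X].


Let X = Σ_S X_S over the C(13, 4) = 715 subsets S of size 4, where X_S = 1 if the K_4 on S is monochromatic.
For a fixed S, the K_4 on S has C(4, 2) = 6 edges. P[all 6 edges red] = (1/2)^6, and likewise for blue, so P[monochromatic] = 2·(1/2)^6 = 2^{1 − 6} = 1/32.
Summing: E[X] = C(13, 4) · 2^{1 − 6} = 715 · 1/32 = 715/32.
Numerically: E[X] ≈ 22.344.

E[X] = C(13,4)·2^(1−C(4,2)) = 715/32 ≈ 22.344.


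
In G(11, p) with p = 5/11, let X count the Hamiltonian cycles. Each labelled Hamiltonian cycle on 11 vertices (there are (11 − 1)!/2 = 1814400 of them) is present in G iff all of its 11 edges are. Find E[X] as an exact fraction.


K_11 has (11 − 1)!/2 = 1814400 labelled Hamiltonian cycles.
For each such Hamiltonian cycle H, let X_H = 1 if all 11 edges of H are present in G. Then P[X_H = 1] = p^{11} = (5/11)^{11} = 48828125/285311670611.
By linearity: E[X] = Σ_H E[X_H] = 1814400 · p^{11} = 1814400 · 48828125/285311670611 = 88593750000000/285311670611.
Numerically: E[X] ≈ 311.

E[X] = 1814400 · (5/11)^{11} = 88593750000000/285311670611 ≈ 311.


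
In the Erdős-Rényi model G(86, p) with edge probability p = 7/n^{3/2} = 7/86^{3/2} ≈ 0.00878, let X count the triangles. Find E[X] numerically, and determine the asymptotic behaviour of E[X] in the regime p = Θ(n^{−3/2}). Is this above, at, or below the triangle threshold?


Number of potential triangles: C(86, 3) = 102340.
Each occurs with probability p³ ≈ (0.00878)³ ≈ 6.76163e-07.
By linearity: E[X] = C(86, 3)·p³ ≈ 102340 · 6.76163e-07 ≈ 0.069.
Since α = 3/2 > 1, p = c/n^{3/2} = o(1/n) is below the triangle threshold p ~ 1/n. Asymptotically E[X] ~ (c³/6)·n^{3(1−α)} = (7³/6)·n^{-1.5} → 0, so by Markov's inequality G has no triangles w.h.p.

E[X] ≈ 0.069; in regime p = Θ(1/n^{3/2}) E[X] tends to 0 (below the triangle threshold p ~ 1/n).


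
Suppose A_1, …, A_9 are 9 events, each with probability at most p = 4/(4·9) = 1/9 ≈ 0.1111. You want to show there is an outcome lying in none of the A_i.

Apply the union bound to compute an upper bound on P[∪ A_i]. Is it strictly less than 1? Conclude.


Union bound: P[∪_{i=1}^{9} A_i] ≤ Σ_i P[A_i] ≤ 9·p = 9·(1/9) = 1.
Numerically: 1 ≈ 1.0000.
Is 1 < 1? NO.
Since the bound 1 is ≥ 1, the union bound is uninformative here; it does NOT by itself certify existence.

9·p = 1 ≈ 1.0000; existence NOT certified by the union bound.


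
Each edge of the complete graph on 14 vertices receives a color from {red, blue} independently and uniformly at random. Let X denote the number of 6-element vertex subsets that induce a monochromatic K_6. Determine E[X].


Let X = Σ_S X_S over the C(14, 6) = 3003 subsets S of size 6, where X_S = 1 if the K_6 on S is monochromatic.
For a fixed S, the K_6 on S has C(6, 2) = 15 edges. P[all 15 edges red] = (1/2)^15, and likewise for blue, so P[monochromatic] = 2·(1/2)^15 = 2^{1 − 15} = 1/16384.
Summing: E[X] = C(14, 6) · 2^{1 − 15} = 3003 · 1/16384 = 3003/16384.
Numerically: E[X] ≈ 0.18329.

E[X] = C(14,6)·2^(1−C(6,2)) = 3003/16384 ≈ 0.18329.


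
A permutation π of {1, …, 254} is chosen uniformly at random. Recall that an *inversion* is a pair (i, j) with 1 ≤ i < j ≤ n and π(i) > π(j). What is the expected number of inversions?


Write X = Σ X_I over the C(254, 2) = 32131 pairs i < j, with X_I the indicator of one inversion.
There are 32131 indicators.
For each fixed pair i < j, the values π(i) and π(j) are two distinct elements of {1, …, 254} in uniformly random order; by symmetry P[π(i) > π(j)] = 1/2.
By linearity: E[X] = 32131 · (1/2) = C(254, 2) · (1/2) = 32131/2 = 32131/2 ≈ 16065.500000.

E[X] = 32131/2 = 16065.500000.


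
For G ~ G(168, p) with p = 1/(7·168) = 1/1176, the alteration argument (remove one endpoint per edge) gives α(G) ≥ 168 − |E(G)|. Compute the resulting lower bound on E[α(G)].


E[|E(G)|] = C(168, 2)·p = 14028 · (1/1176) = 167/14.
E[α(G)] ≥ n − E[|E(G)|] = 168 − 167/14 = 2185/14.
Numerically: ≈ 156.0714.
(This is only a lower bound; the true E[α(G)] may be larger.)

E[α(G)] ≥ 2185/14 ≈ 156.0714.


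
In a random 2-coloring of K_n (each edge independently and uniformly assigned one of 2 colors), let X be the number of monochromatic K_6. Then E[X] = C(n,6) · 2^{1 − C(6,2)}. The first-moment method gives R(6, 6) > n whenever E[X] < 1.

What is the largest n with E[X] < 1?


We need C(n, 6) · 2^{1 − 15} < 1, i.e. C(n, 6) < 2^{15 − 1} = 16384.
Check values of n near the boundary:
  n = 12: C(12, 6) = 924; 924 < 16384? YES
  n = 13: C(13, 6) = 1716; 1716 < 16384? YES
  n = 14: C(14, 6) = 3003; 3003 < 16384? YES
  n = 15: C(15, 6) = 5005; 5005 < 16384? YES
  n = 16: C(16, 6) = 8008; 8008 < 16384? YES
  n = 17: C(17, 6) = 12376; 12376 < 16384? YES
  n = 18: C(18, 6) = 18564; 18564 < 16384? NO
The largest n with C(n, 6) < 16384 is n = 17 (where E[X] = 1547/2048 ≈ 0.755371). Hence R(6, 6) > 17, i.e. R(6, 6) ≥ 18.

Largest n = 17; hence R(6, 6) > 17.


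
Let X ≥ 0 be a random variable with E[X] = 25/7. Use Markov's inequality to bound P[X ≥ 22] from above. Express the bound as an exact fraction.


μ = E[X] = 25/7, a = 22.
Markov: P[X ≥ 22] ≤ μ/a = (25/7)/22 = 25/154.
Numerically: ≈ 0.16234.
(Since a = 22 > μ = 3.57143, the bound 25/154 is < 1 and informative.)

P[X ≥ 22] ≤ 25/154 ≈ 0.16234.


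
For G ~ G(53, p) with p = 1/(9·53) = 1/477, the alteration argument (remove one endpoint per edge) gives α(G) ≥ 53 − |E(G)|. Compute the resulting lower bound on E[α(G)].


E[|E(G)|] = C(53, 2)·p = 1378 · (1/477) = 26/9.
E[α(G)] ≥ n − E[|E(G)|] = 53 − 26/9 = 451/9.
Numerically: ≈ 50.1111.
(This is only a lower bound; the true E[α(G)] may be larger.)

E[α(G)] ≥ 451/9 ≈ 50.1111.


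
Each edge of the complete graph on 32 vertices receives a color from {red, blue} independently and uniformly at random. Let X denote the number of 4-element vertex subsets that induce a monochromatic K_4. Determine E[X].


Let X = Σ_S X_S over the C(32, 4) = 35960 subsets S of size 4, where X_S = 1 if the K_4 on S is monochromatic.
For a fixed S, the K_4 on S has C(4, 2) = 6 edges. P[all 6 edges red] = (1/2)^6, and likewise for blue, so P[monochromatic] = 2·(1/2)^6 = 2^{1 − 6} = 1/32.
By linearity of expectation: E[X] = C(32, 4) · 2^{1 − 6} = 35960 · 1/32 = 4495/4.
Numerically: E[X] ≈ 1123.750000.

E[X] = C(32,4)·2^(1−C(4,2)) = 4495/4 ≈ 1123.750000.


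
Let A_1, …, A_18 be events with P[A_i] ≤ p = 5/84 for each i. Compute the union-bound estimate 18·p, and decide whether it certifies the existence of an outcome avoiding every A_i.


Union bound: P[∪_{i=1}^{18} A_i] ≤ Σ_i P[A_i] ≤ 18·p = 18·(5/84) = 15/14.
Numerically: 15/14 ≈ 1.071.
Is 15/14 < 1? NO.
Since the bound 15/14 is ≥ 1, the union bound is uninformative here; it does NOT by itself certify existence.

18·p = 15/14 ≈ 1.071; existence NOT certified by the union bound.


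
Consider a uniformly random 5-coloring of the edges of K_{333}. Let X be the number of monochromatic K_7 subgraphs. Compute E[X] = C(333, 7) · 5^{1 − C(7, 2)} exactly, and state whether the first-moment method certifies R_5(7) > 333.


E[X] = C(333, 7) · 5^{1 − 21} = 84549532139028 · 5^{−20} = 84549532139028/95367431640625.
As a reduced fraction: E[X] = 84549532139028/95367431640625 ≈ 0.8865661.
Is E[X] < 1? YES.
Since E[X] < 1, there exists a 5-coloring of K_{333} with no monochromatic K_7; hence R_5(7) > 333.

E[X] = 84549532139028/95367431640625 ≈ 0.8865661; E[X] < 1, so R_5(7) > 333.


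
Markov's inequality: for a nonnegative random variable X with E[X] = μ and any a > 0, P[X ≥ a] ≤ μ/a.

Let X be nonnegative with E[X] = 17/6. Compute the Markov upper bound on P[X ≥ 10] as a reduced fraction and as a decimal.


μ = E[X] = 17/6, a = 10.
Markov: P[X ≥ 10] ≤ μ/a = (17/6)/10 = 17/60.
Numerically: ≈ 0.2833.
(Since a = 10 > μ = 2.8333, the bound 17/60 is < 1 and informative.)

P[X ≥ 10] ≤ 17/60 ≈ 0.2833.


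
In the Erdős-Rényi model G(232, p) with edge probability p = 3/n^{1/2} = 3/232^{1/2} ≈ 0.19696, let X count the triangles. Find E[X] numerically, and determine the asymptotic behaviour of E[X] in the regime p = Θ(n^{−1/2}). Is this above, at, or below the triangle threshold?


Number of potential triangles: C(232, 3) = 2054360.
Each occurs with probability p³ ≈ (0.19696)³ ≈ 7.64067605e-03.
By linearity: E[X] = C(232, 3)·p³ ≈ 2054360 · 7.64067605e-03 ≈ 15696.699250.
Since α = 1/2 < 1, p = c/n^{1/2} ≫ 1/n is above the triangle threshold p ~ 1/n. Asymptotically E[X] ~ (c³/6)·n^{3(1−α)} = (3³/6)·n^{1.5} → ∞; triangles are abundant w.h.p.

E[X] ≈ 15696.699250; in regime p = Θ(1/n^{1/2}) E[X] diverges (above the triangle threshold p ~ 1/n).


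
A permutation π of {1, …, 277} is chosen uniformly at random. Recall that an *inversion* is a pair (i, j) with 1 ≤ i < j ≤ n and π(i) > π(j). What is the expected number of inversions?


Write X = Σ X_I over the C(277, 2) = 38226 pairs i < j, with X_I the indicator of one inversion.
There are 38226 indicators.
For each fixed pair i < j, the values π(i) and π(j) are two distinct elements of {1, …, 277} in uniformly random order; by symmetry P[π(i) > π(j)] = 1/2.
By linearity: E[X] = 38226 · (1/2) = C(277, 2) · (1/2) = 38226/2 = 19113 ≈ 19113.0000.

E[X] = 19113 = 19113.0000.


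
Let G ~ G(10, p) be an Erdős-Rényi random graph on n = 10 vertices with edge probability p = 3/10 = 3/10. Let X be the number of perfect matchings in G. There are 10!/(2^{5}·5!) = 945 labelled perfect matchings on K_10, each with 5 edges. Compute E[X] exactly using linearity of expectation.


K_10 has 10!/(2^{5}·5!) = 945 labelled perfect matchings.
For each such perfect matching H, let X_H = 1 if all 5 edges of H are present in G. Then P[X_H = 1] = p^{5} = (3/10)^{5} = 243/100000.
Summing the indicators: E[X] = Σ_H E[X_H] = 945 · p^{5} = 945 · 243/100000 = 45927/20000.
Numerically: E[X] ≈ 2.29635.

E[X] = 945 · (3/10)^{5} = 45927/20000 ≈ 2.29635.


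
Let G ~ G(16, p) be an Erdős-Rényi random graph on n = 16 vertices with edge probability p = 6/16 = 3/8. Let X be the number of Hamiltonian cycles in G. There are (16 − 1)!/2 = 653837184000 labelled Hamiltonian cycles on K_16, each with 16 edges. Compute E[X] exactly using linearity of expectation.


K_16 has (16 − 1)!/2 = 653837184000 labelled Hamiltonian cycles.
For each such Hamiltonian cycle H, let X_H = 1 if all 16 edges of H are present in G. Then P[X_H = 1] = p^{16} = (3/8)^{16} = 43046721/281474976710656.
Summing the indicators: E[X] = Σ_H E[X_H] = 653837184000 · p^{16} = 653837184000 · 43046721/281474976710656 = 27485885585032875/274877906944.
Numerically: E[X] ≈ 1e+05.

E[X] = 653837184000 · (3/8)^{16} = 27485885585032875/274877906944 ≈ 1e+05.


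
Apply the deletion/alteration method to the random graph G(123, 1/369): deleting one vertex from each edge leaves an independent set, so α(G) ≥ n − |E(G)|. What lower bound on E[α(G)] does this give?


E[|E(G)|] = C(123, 2)·p = 7503 · (1/369) = 61/3.
E[α(G)] ≥ n − E[|E(G)|] = 123 − 61/3 = 308/3.
Numerically: ≈ 102.66667.
(This is only a lower bound; the true E[α(G)] may be larger.)

E[α(G)] ≥ 308/3 ≈ 102.66667.


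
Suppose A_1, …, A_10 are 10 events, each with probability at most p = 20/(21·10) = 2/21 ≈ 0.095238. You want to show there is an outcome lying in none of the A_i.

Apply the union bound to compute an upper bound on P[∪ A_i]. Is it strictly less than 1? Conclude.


Union bound: P[∪_{i=1}^{10} A_i] ≤ Σ_i P[A_i] ≤ 10·p = 10·(2/21) = 20/21.
Numerically: 20/21 ≈ 0.952381.
Is 20/21 < 1? YES.
Since P[∪ A_i] ≤ 20/21 < 1, the complement has P[∩ A_i^c] ≥ 1 − 20/21 = 1/21 > 0, so some outcome avoids every A_i.

10·p = 20/21 ≈ 0.952381; existence CERTIFIED by the union bound.


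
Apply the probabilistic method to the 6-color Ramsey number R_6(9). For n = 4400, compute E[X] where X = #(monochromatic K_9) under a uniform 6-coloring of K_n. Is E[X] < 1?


E[X] = C(4400, 9) · 6^{1 − 36} = 1689489304164437494711163600 · 6^{−35} = 1689489304164437494711163600/1719070799748422591028658176.
As a reduced fraction: E[X] = 105593081510277343419447725/107441924984276411939291136 ≈ 0.98279.
Is E[X] < 1? YES.
Since E[X] < 1, there exists a 6-coloring of K_{4400} with no monochromatic K_9; hence R_6(9) > 4400.

E[X] = 105593081510277343419447725/107441924984276411939291136 ≈ 0.98279; E[X] < 1, so R_6(9) > 4400.


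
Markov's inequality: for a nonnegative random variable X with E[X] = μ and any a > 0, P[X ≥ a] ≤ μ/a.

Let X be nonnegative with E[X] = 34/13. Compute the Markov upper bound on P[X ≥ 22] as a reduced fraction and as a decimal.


μ = E[X] = 34/13, a = 22.
Markov: P[X ≥ 22] ≤ μ/a = (34/13)/22 = 17/143.
Numerically: ≈ 0.118881.
(Since a = 22 > μ = 2.615385, the bound 17/143 is < 1 and informative.)

P[X ≥ 22] ≤ 17/143 ≈ 0.118881.


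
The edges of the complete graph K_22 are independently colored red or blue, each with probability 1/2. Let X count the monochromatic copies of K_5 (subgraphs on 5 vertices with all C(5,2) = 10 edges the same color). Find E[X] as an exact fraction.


Let X = Σ_S X_S over the C(22, 5) = 26334 subsets S of size 5, where X_S = 1 if the K_5 on S is monochromatic.
For a fixed S, the K_5 on S has C(5, 2) = 10 edges. P[all 10 edges red] = (1/2)^10, and likewise for blue, so P[monochromatic] = 2·(1/2)^10 = 2^{1 − 10} = 1/512.
Summing: E[X] = C(22, 5) · 2^{1 − 10} = 26334 · 1/512 = 13167/256.
Numerically: E[X] ≈ 51.434.

E[X] = C(22,5)·2^(1−C(5,2)) = 13167/256 ≈ 51.434.


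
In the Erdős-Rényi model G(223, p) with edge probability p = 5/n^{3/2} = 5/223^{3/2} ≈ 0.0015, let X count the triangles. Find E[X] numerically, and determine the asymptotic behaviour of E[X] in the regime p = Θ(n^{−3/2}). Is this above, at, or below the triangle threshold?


Number of potential triangles: C(223, 3) = 1823471.
Each occurs with probability p³ ≈ (0.0015)³ ≈ 3.38484e-09.
By linearity: E[X] = C(223, 3)·p³ ≈ 1823471 · 3.38484e-09 ≈ 0.006.
Since α = 3/2 > 1, p = c/n^{3/2} = o(1/n) is below the triangle threshold p ~ 1/n. Asymptotically E[X] ~ (c³/6)·n^{3(1−α)} = (5³/6)·n^{-1.5} → 0, so by Markov's inequality G has no triangles w.h.p.

E[X] ≈ 0.006; in regime p = Θ(1/n^{3/2}) E[X] tends to 0 (below the triangle threshold p ~ 1/n).


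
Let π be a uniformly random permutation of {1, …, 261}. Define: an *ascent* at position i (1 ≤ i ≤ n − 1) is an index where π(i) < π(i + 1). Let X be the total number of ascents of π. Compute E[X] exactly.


Write X = Σ X_I over i = 1, …, 260, with X_I the indicator of one ascent.
There are 260 indicators.
For each fixed i, the pair (π(i), π(i+1)) is a uniformly random ordered pair of distinct values from {1, …, 261}; by symmetry P[π(i) < π(i+1)] = 1/2.
By linearity: E[X] = 260 · (1/2) = (261 − 1) · (1/2) = 130 ≈ 130.000000.

E[X] = 130 = 130.000000.


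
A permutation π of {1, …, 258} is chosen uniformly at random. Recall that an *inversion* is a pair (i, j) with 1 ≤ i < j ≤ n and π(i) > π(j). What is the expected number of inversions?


Write X = Σ X_I over the C(258, 2) = 33153 pairs i < j, with X_I the indicator of one inversion.
There are 33153 indicators.
For each fixed pair i < j, the values π(i) and π(j) are two distinct elements of {1, …, 258} in uniformly random order; by symmetry P[π(i) > π(j)] = 1/2.
By linearity: E[X] = 33153 · (1/2) = C(258, 2) · (1/2) = 33153/2 = 33153/2 ≈ 16576.5000.

E[X] = 33153/2 = 16576.5000.


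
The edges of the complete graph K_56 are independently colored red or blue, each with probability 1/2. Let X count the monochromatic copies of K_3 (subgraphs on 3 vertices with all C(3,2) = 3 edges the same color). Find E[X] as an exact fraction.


Let X = Σ_S X_S over the C(56, 3) = 27720 subsets S of size 3, where X_S = 1 if the K_3 on S is monochromatic.
For a fixed S, the K_3 on S has C(3, 2) = 3 edges. P[all 3 edges red] = (1/2)^3, and likewise for blue, so P[monochromatic] = 2·(1/2)^3 = 2^{1 − 3} = 1/4.
Summing: E[X] = C(56, 3) · 2^{1 − 3} = 27720 · 1/4 = 6930.
Numerically: E[X] ≈ 6930.0000.

E[X] = C(56,3)·2^(1−C(3,2)) = 6930 ≈ 6930.0000.


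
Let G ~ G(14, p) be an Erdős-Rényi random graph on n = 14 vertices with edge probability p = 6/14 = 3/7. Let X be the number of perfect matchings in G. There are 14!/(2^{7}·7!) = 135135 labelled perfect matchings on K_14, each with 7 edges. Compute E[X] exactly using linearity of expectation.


K_14 has 14!/(2^{7}·7!) = 135135 labelled perfect matchings.
For each such perfect matching H, let X_H = 1 if all 7 edges of H are present in G. Then P[X_H = 1] = p^{7} = (3/7)^{7} = 2187/823543.
By linearity: E[X] = Σ_H E[X_H] = 135135 · p^{7} = 135135 · 2187/823543 = 42220035/117649.
Numerically: E[X] ≈ 358.9.

E[X] = 135135 · (3/7)^{7} = 42220035/117649 ≈ 358.9.


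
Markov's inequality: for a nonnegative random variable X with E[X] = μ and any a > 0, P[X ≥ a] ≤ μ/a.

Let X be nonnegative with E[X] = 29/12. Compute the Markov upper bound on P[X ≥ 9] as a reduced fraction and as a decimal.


μ = E[X] = 29/12, a = 9.
Markov: P[X ≥ 9] ≤ μ/a = (29/12)/9 = 29/108.
Numerically: ≈ 0.26852.
(Since a = 9 > μ = 2.41667, the bound 29/108 is < 1 and informative.)

P[X ≥ 9] ≤ 29/108 ≈ 0.26852.


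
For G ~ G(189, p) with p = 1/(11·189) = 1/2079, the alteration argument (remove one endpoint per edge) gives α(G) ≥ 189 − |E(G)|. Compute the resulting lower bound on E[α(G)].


E[|E(G)|] = C(189, 2)·p = 17766 · (1/2079) = 94/11.
E[α(G)] ≥ n − E[|E(G)|] = 189 − 94/11 = 1985/11.
Numerically: ≈ 180.455.
(This is only a lower bound; the true E[α(G)] may be larger.)

E[α(G)] ≥ 1985/11 ≈ 180.455.


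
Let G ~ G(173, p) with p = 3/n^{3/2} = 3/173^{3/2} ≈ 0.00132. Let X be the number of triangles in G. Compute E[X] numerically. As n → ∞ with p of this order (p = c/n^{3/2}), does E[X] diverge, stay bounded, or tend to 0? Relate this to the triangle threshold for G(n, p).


Number of potential triangles: C(173, 3) = 848046.
Each occurs with probability p³ ≈ (0.00132)³ ≈ 2.29169e-09.
By linearity: E[X] = C(173, 3)·p³ ≈ 848046 · 2.29169e-09 ≈ 0.002.
Since α = 3/2 > 1, p = c/n^{3/2} = o(1/n) is below the triangle threshold p ~ 1/n. Asymptotically E[X] ~ (c³/6)·n^{3(1−α)} = (3³/6)·n^{-1.5} → 0, so by Markov's inequality G has no triangles w.h.p.

E[X] ≈ 0.002; in regime p = Θ(1/n^{3/2}) E[X] tends to 0 (below the triangle threshold p ~ 1/n).


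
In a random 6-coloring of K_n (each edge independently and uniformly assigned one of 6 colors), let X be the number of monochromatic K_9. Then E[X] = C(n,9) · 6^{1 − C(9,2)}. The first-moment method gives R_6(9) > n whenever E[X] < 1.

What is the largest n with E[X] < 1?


We need C(n, 9) · 6^{1 − 36} < 1, i.e. C(n, 9) < 6^{36 − 1} = 1719070799748422591028658176.
Check values of n near the boundary:
  n = 4402: C(4402, 9) = 1696419745356657449393393700; 1696419745356657449393393700 < 1719070799748422591028658176? YES
  n = 4403: C(4403, 9) = 1699894433046281918452233150; 1699894433046281918452233150 < 1719070799748422591028658176? YES
  n = 4404: C(4404, 9) = 1703375445537161676647015880; 1703375445537161676647015880 < 1719070799748422591028658176? YES
  n = 4405: C(4405, 9) = 1706862792900636302463627150; 1706862792900636302463627150 < 1719070799748422591028658176? YES
  n = 4406: C(4406, 9) = 1710356485221788389505285700; 1710356485221788389505285700 < 1719070799748422591028658176? YES
  n = 4407: C(4407, 9) = 1713856532599459170657070050; 1713856532599459170657070050 < 1719070799748422591028658176? YES
  n = 4408: C(4408, 9) = 1717362945146264156457459600; 1717362945146264156457459600 < 1719070799748422591028658176? YES
  n = 4409: C(4409, 9) = 1720875732988608787686577131; 1720875732988608787686577131 < 1719070799748422591028658176? NO
The largest n with C(n, 9) < 1719070799748422591028658176 is n = 4408 (where E[X] = 35778394690547169926197075/35813974994758803979763712 ≈ 0.9990). Hence R_6(9) > 4408, i.e. R_6(9) ≥ 4409.

Largest n = 4408; hence R_6(9) > 4408.


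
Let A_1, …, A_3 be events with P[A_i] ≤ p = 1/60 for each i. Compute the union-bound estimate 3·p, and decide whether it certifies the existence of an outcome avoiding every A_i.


Union bound: P[∪_{i=1}^{3} A_i] ≤ Σ_i P[A_i] ≤ 3·p = 3·(1/60) = 1/20.
Numerically: 1/20 ≈ 0.0500.
Is 1/20 < 1? YES.
Since P[∪ A_i] ≤ 1/20 < 1, the complement has P[∩ A_i^c] ≥ 1 − 1/20 = 19/20 > 0, so some outcome avoids every A_i.

3·p = 1/20 ≈ 0.0500; existence CERTIFIED by the union bound.


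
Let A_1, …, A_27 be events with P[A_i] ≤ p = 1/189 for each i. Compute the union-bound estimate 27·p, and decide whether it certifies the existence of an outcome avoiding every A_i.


Union bound: P[∪_{i=1}^{27} A_i] ≤ Σ_i P[A_i] ≤ 27·p = 27·(1/189) = 1/7.
Numerically: 1/7 ≈ 0.14286.
Is 1/7 < 1? YES.
Since P[∪ A_i] ≤ 1/7 < 1, the complement has P[∩ A_i^c] ≥ 1 − 1/7 = 6/7 > 0, so some outcome avoids every A_i.

27·p = 1/7 ≈ 0.14286; existence CERTIFIED by the union bound.


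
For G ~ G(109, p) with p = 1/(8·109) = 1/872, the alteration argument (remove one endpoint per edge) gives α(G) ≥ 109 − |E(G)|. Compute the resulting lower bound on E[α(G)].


E[|E(G)|] = C(109, 2)·p = 5886 · (1/872) = 27/4.
E[α(G)] ≥ n − E[|E(G)|] = 109 − 27/4 = 409/4.
Numerically: ≈ 102.25000.
(This is only a lower bound; the true E[α(G)] may be larger.)

E[α(G)] ≥ 409/4 ≈ 102.25000.


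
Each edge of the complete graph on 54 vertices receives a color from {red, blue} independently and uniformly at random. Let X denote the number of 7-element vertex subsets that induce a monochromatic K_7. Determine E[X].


Let X = Σ_S X_S over the C(54, 7) = 177100560 subsets S of size 7, where X_S = 1 if the K_7 on S is monochromatic.
For a fixed S, the K_7 on S has C(7, 2) = 21 edges. P[all 21 edges red] = (1/2)^21, and likewise for blue, so P[monochromatic] = 2·(1/2)^21 = 2^{1 − 21} = 1/1048576.
Summing: E[X] = C(54, 7) · 2^{1 − 21} = 177100560 · 1/1048576 = 11068785/65536.
Numerically: E[X] ≈ 168.896255.

E[X] = C(54,7)·2^(1−C(7,2)) = 11068785/65536 ≈ 168.896255.


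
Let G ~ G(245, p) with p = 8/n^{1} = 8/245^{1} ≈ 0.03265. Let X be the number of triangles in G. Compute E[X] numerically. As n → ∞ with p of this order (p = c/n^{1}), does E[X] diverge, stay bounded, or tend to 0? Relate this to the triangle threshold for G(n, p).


Number of potential triangles: C(245, 3) = 2421090.
Each occurs with probability p³ ≈ (0.03265)³ ≈ 3.481543e-05.
By linearity: E[X] = C(245, 3)·p³ ≈ 2421090 · 3.481543e-05 ≈ 84.2913.
Here α = 1, so p = 8/n is exactly at the triangle threshold p ~ 1/n. Asymptotically E[X] → c³/6 = 8³/6 = 256/3 ≈ 85.3333, a bounded constant. In this regime the triangle count is asymptotically Poisson(c³/6).

E[X] ≈ 84.2913; in regime p = Θ(1/n^{1}) E[X] stays bounded (at the triangle threshold p ~ 1/n).


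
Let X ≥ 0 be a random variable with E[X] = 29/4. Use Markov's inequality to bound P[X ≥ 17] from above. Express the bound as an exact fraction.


μ = E[X] = 29/4, a = 17.
Markov: P[X ≥ 17] ≤ μ/a = (29/4)/17 = 29/68.
Numerically: ≈ 0.42647.
(Since a = 17 > μ = 7.25000, the bound 29/68 is < 1 and informative.)

P[X ≥ 17] ≤ 29/68 ≈ 0.42647.


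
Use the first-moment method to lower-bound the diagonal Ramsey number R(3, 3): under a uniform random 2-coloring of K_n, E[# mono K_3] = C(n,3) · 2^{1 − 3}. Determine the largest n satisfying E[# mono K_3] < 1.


We need C(n, 3) · 2^{1 − 3} < 1, i.e. C(n, 3) < 2^{3 − 1} = 4.
Check values of n near the boundary:
  n = 3: C(3, 3) = 1; 1 < 4? YES
  n = 4: C(4, 3) = 4; 4 < 4? NO
The largest n with C(n, 3) < 4 is n = 3 (where E[X] = 1/4 ≈ 0.250). Hence R(3, 3) > 3, i.e. R(3, 3) ≥ 4.

Largest n = 3; hence R(3, 3) > 3.


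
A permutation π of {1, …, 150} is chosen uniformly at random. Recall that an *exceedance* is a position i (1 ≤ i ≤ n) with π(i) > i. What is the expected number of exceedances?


Write X = Σ_{i=1}^{150} X_i, where X_i = 1_{π(i) > i}.
For each fixed i, π(i) is uniform over {1, …, 150} (marginal of a uniform permutation), so P[π(i) > i] = (n − i)/n. Summing: Σ_{i=1}^{150} (n − i)/n = (0 + 1 + … + 149)/150 = 150(150 − 1)/(2·150) = (150 − 1)/2.
Hence E[X] = Σ_{i=1}^{150} (150 − i)/150 = 149/2 ≈ 74.5000.

E[X] = 149/2 = 74.5000.


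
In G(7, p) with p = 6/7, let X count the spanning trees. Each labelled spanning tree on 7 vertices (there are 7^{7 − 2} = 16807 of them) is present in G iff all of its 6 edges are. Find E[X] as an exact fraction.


K_7 has 7^{7 − 2} = 16807 labelled spanning trees.
For each such spanning tree H, let X_H = 1 if all 6 edges of H are present in G. Then P[X_H = 1] = p^{6} = (6/7)^{6} = 46656/117649.
By linearity of expectation: E[X] = Σ_H E[X_H] = 16807 · p^{6} = 16807 · 46656/117649 = 46656/7.
Numerically: E[X] ≈ 6665.14.

E[X] = 16807 · (6/7)^{6} = 46656/7 ≈ 6665.14.


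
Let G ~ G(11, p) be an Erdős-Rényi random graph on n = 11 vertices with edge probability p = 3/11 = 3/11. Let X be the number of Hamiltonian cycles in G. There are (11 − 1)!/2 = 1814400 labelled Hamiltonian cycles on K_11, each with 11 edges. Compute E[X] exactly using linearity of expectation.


K_11 has (11 − 1)!/2 = 1814400 labelled Hamiltonian cycles.
For each such Hamiltonian cycle H, let X_H = 1 if all 11 edges of H are present in G. Then P[X_H = 1] = p^{11} = (3/11)^{11} = 177147/285311670611.
By linearity: E[X] = Σ_H E[X_H] = 1814400 · p^{11} = 1814400 · 177147/285311670611 = 321415516800/285311670611.
Numerically: E[X] ≈ 1.1265.

E[X] = 1814400 · (3/11)^{11} = 321415516800/285311670611 ≈ 1.1265.


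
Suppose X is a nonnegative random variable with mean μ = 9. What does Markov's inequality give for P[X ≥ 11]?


μ = E[X] = 9, a = 11.
Markov: P[X ≥ 11] ≤ μ/a = (9)/11 = 9/11.
Numerically: ≈ 0.81818.
(Since a = 11 > μ = 9.00000, the bound 9/11 is < 1 and informative.)

P[X ≥ 11] ≤ 9/11 ≈ 0.81818.


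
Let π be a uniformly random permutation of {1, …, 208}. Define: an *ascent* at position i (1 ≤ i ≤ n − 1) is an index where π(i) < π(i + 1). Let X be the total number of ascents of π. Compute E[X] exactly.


Write X = Σ X_I over i = 1, …, 207, with X_I the indicator of one ascent.
There are 207 indicators.
For each fixed i, the pair (π(i), π(i+1)) is a uniformly random ordered pair of distinct values from {1, …, 208}; by symmetry P[π(i) < π(i+1)] = 1/2.
By linearity: E[X] = 207 · (1/2) = (208 − 1) · (1/2) = 207/2 ≈ 103.5000.

E[X] = 207/2 = 103.5000.


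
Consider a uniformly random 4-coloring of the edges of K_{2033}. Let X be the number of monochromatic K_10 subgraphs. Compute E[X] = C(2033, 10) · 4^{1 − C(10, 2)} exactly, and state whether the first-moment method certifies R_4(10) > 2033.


E[X] = C(2033, 10) · 4^{1 − 45} = 325074373196988390113235240 · 4^{−44} = 325074373196988390113235240/309485009821345068724781056.
As a reduced fraction: E[X] = 40634296649623548764154405/38685626227668133590597632 ≈ 1.050.
Is E[X] < 1? NO.
Since E[X] ≥ 1, the first-moment bound is inconclusive at n = 2033; it does NOT by itself certify R_4(10) > 2033.

E[X] = 40634296649623548764154405/38685626227668133590597632 ≈ 1.050; E[X] ≥ 1; first-moment method inconclusive here.


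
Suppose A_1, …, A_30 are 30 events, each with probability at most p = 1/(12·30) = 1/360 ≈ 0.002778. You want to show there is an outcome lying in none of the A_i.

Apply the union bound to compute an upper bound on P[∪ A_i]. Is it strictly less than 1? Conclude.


Union bound: P[∪_{i=1}^{30} A_i] ≤ Σ_i P[A_i] ≤ 30·p = 30·(1/360) = 1/12.
Numerically: 1/12 ≈ 0.083333.
Is 1/12 < 1? YES.
Since P[∪ A_i] ≤ 1/12 < 1, the complement has P[∩ A_i^c] ≥ 1 − 1/12 = 11/12 > 0, so some outcome avoids every A_i.

30·p = 1/12 ≈ 0.083333; existence CERTIFIED by the union bound.


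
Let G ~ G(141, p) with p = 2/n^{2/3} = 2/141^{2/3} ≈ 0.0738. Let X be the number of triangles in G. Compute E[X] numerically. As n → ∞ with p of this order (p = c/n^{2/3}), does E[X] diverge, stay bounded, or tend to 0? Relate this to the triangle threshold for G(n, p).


Number of potential triangles: C(141, 3) = 457310.
Each occurs with probability p³ ≈ (0.0738)³ ≈ 4.02394e-04.
By linearity: E[X] = C(141, 3)·p³ ≈ 457310 · 4.02394e-04 ≈ 184.019.
Since α = 2/3 < 1, p = c/n^{2/3} ≫ 1/n is above the triangle threshold p ~ 1/n. Asymptotically E[X] ~ (c³/6)·n^{3(1−α)} = (2³/6)·n^{1} → ∞; triangles are abundant w.h.p.

E[X] ≈ 184.019; in regime p = Θ(1/n^{2/3}) E[X] diverges (above the triangle threshold p ~ 1/n).


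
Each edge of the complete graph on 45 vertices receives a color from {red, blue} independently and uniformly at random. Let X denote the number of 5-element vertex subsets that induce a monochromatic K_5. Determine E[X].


Let X = Σ_S X_S over the C(45, 5) = 1221759 subsets S of size 5, where X_S = 1 if the K_5 on S is monochromatic.
For a fixed S, the K_5 on S has C(5, 2) = 10 edges. P[all 10 edges red] = (1/2)^10, and likewise for blue, so P[monochromatic] = 2·(1/2)^10 = 2^{1 − 10} = 1/512.
By linearity of expectation: E[X] = C(45, 5) · 2^{1 − 10} = 1221759 · 1/512 = 1221759/512.
Numerically: E[X] ≈ 2386.2480.

E[X] = C(45,5)·2^(1−C(5,2)) = 1221759/512 ≈ 2386.2480.


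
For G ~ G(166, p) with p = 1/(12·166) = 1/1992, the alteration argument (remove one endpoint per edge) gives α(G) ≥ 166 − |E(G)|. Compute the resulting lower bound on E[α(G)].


E[|E(G)|] = C(166, 2)·p = 13695 · (1/1992) = 55/8.
E[α(G)] ≥ n − E[|E(G)|] = 166 − 55/8 = 1273/8.
Numerically: ≈ 159.12500.
(This is only a lower bound; the true E[α(G)] may be larger.)

E[α(G)] ≥ 1273/8 ≈ 159.12500.


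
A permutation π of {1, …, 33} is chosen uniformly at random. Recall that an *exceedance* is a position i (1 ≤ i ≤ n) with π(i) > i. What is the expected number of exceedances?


Write X = Σ_{i=1}^{33} X_i, where X_i = 1_{π(i) > i}.
For each fixed i, π(i) is uniform over {1, …, 33} (marginal of a uniform permutation), so P[π(i) > i] = (n − i)/n. Summing: Σ_{i=1}^{33} (n − i)/n = (0 + 1 + … + 32)/33 = 33(33 − 1)/(2·33) = (33 − 1)/2.
Hence E[X] = Σ_{i=1}^{33} (33 − i)/33 = 16 ≈ 16.000000.

E[X] = 16 = 16.000000.


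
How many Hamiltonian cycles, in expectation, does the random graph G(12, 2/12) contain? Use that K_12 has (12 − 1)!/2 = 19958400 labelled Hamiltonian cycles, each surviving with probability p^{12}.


K_12 has (12 − 1)!/2 = 19958400 labelled Hamiltonian cycles.
For each such Hamiltonian cycle H, let X_H = 1 if all 12 edges of H are present in G. Then P[X_H = 1] = p^{12} = (1/6)^{12} = 1/2176782336.
Summing the indicators: E[X] = Σ_H E[X_H] = 19958400 · p^{12} = 19958400 · 1/2176782336 = 1925/209952.
Numerically: E[X] ≈ 0.009169.

E[X] = 19958400 · (1/6)^{12} = 1925/209952 ≈ 0.009169.


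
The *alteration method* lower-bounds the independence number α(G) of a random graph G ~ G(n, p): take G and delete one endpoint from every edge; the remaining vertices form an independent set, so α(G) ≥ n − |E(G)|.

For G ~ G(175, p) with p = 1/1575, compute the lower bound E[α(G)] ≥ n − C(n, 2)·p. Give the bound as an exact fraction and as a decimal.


E[|E(G)|] = C(175, 2)·p = 15225 · (1/1575) = 29/3.
E[α(G)] ≥ n − E[|E(G)|] = 175 − 29/3 = 496/3.
Numerically: ≈ 165.33333.
(This is only a lower bound; the true E[α(G)] may be larger.)

E[α(G)] ≥ 496/3 ≈ 165.33333.


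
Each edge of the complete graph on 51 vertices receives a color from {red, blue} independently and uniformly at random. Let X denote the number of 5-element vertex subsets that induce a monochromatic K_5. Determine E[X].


Let X = Σ_S X_S over the C(51, 5) = 2349060 subsets S of size 5, where X_S = 1 if the K_5 on S is monochromatic.
For a fixed S, the K_5 on S has C(5, 2) = 10 edges. P[all 10 edges red] = (1/2)^10, and likewise for blue, so P[monochromatic] = 2·(1/2)^10 = 2^{1 − 10} = 1/512.
Summing: E[X] = C(51, 5) · 2^{1 − 10} = 2349060 · 1/512 = 587265/128.
Numerically: E[X] ≈ 4588.0078.

E[X] = C(51,5)·2^(1−C(5,2)) = 587265/128 ≈ 4588.0078.


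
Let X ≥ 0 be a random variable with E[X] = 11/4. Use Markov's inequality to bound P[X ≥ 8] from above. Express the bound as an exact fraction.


μ = E[X] = 11/4, a = 8.
Markov: P[X ≥ 8] ≤ μ/a = (11/4)/8 = 11/32.
Numerically: ≈ 0.343750.
(Since a = 8 > μ = 2.750000, the bound 11/32 is < 1 and informative.)

P[X ≥ 8] ≤ 11/32 ≈ 0.343750.


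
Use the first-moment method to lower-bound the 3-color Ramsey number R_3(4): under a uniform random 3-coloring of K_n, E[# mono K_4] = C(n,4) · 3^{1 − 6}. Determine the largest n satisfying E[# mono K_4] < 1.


We need C(n, 4) · 3^{1 − 6} < 1, i.e. C(n, 4) < 3^{6 − 1} = 243.
Check values of n near the boundary:
  n = 4: C(4, 4) = 1; 1 < 243? YES
  n = 5: C(5, 4) = 5; 5 < 243? YES
  n = 6: C(6, 4) = 15; 15 < 243? YES
  n = 7: C(7, 4) = 35; 35 < 243? YES
  n = 8: C(8, 4) = 70; 70 < 243? YES
  n = 9: C(9, 4) = 126; 126 < 243? YES
  n = 10: C(10, 4) = 210; 210 < 243? YES
  n = 11: C(11, 4) = 330; 330 < 243? NO
The largest n with C(n, 4) < 243 is n = 10 (where E[X] = 70/81 ≈ 0.8642). Hence R_3(4) > 10, i.e. R_3(4) ≥ 11.

Largest n = 10; hence R_3(4) > 10.


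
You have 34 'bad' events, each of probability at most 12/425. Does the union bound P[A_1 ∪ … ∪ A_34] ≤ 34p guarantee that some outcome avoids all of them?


Union bound: P[∪_{i=1}^{34} A_i] ≤ Σ_i P[A_i] ≤ 34·p = 34·(12/425) = 24/25.
Numerically: 24/25 ≈ 0.9600000.
Is 24/25 < 1? YES.
Since P[∪ A_i] ≤ 24/25 < 1, the complement has P[∩ A_i^c] ≥ 1 − 24/25 = 1/25 > 0, so some outcome avoids every A_i.

34·p = 24/25 ≈ 0.9600000; existence CERTIFIED by the union bound.


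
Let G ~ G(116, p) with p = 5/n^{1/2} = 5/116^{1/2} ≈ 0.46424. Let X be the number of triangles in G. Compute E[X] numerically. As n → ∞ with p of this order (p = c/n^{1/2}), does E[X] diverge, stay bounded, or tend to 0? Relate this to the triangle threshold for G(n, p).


Number of potential triangles: C(116, 3) = 253460.
Each occurs with probability p³ ≈ (0.46424)³ ≈ 1.0005137e-01.
By linearity: E[X] = C(116, 3)·p³ ≈ 253460 · 1.0005137e-01 ≈ 25359.01962.
Since α = 1/2 < 1, p = c/n^{1/2} ≫ 1/n is above the triangle threshold p ~ 1/n. Asymptotically E[X] ~ (c³/6)·n^{3(1−α)} = (5³/6)·n^{1.5} → ∞; triangles are abundant w.h.p.

E[X] ≈ 25359.01962; in regime p = Θ(1/n^{1/2}) E[X] diverges (above the triangle threshold p ~ 1/n).


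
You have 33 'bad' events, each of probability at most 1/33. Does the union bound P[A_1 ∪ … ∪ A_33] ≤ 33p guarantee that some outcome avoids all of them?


Union bound: P[∪_{i=1}^{33} A_i] ≤ Σ_i P[A_i] ≤ 33·p = 33·(1/33) = 1.
Numerically: 1 ≈ 1.0000.
Is 1 < 1? NO.
Since the bound 1 is ≥ 1, the union bound is uninformative here; it does NOT by itself certify existence.

33·p = 1 ≈ 1.0000; existence NOT certified by the union bound.


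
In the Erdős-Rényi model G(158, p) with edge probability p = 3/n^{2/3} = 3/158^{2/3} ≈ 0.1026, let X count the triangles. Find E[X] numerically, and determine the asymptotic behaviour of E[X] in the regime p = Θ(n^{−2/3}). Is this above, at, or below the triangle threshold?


Number of potential triangles: C(158, 3) = 644956.
Each occurs with probability p³ ≈ (0.1026)³ ≈ 1.081557e-03.
By linearity: E[X] = C(158, 3)·p³ ≈ 644956 · 1.081557e-03 ≈ 697.5570.
Since α = 2/3 < 1, p = c/n^{2/3} ≫ 1/n is above the triangle threshold p ~ 1/n. Asymptotically E[X] ~ (c³/6)·n^{3(1−α)} = (3³/6)·n^{1} → ∞; triangles are abundant w.h.p.

E[X] ≈ 697.5570; in regime p = Θ(1/n^{2/3}) E[X] diverges (above the triangle threshold p ~ 1/n).


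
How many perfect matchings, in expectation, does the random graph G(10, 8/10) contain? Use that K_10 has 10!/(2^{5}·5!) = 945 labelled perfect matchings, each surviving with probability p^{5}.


K_10 has 10!/(2^{5}·5!) = 945 labelled perfect matchings.
For each such perfect matching H, let X_H = 1 if all 5 edges of H are present in G. Then P[X_H = 1] = p^{5} = (4/5)^{5} = 1024/3125.
By linearity: E[X] = Σ_H E[X_H] = 945 · p^{5} = 945 · 1024/3125 = 193536/625.
Numerically: E[X] ≈ 309.7.

E[X] = 945 · (4/5)^{5} = 193536/625 ≈ 309.7.


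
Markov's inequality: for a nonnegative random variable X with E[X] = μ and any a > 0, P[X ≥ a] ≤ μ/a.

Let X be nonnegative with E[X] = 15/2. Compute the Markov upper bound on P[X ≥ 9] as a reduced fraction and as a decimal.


μ = E[X] = 15/2, a = 9.
Markov: P[X ≥ 9] ≤ μ/a = (15/2)/9 = 5/6.
Numerically: ≈ 0.833.
(Since a = 9 > μ = 7.500, the bound 5/6 is < 1 and informative.)

P[X ≥ 9] ≤ 5/6 ≈ 0.833.


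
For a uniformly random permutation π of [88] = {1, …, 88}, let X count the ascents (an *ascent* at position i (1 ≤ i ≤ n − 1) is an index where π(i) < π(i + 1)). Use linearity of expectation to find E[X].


Write X = Σ X_I over i = 1, …, 87, with X_I the indicator of one ascent.
There are 87 indicators.
For each fixed i, the pair (π(i), π(i+1)) is a uniformly random ordered pair of distinct values from {1, …, 88}; by symmetry P[π(i) < π(i+1)] = 1/2.
By linearity: E[X] = 87 · (1/2) = (88 − 1) · (1/2) = 87/2 ≈ 43.500.

E[X] = 87/2 = 43.500.


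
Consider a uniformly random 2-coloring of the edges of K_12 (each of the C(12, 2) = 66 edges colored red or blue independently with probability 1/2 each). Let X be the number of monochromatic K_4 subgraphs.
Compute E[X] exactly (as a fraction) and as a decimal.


Let X = Σ_S X_S over the C(12, 4) = 495 subsets S of size 4, where X_S = 1 if the K_4 on S is monochromatic.
For a fixed S, the K_4 on S has C(4, 2) = 6 edges. P[all 6 edges red] = (1/2)^6, and likewise for blue, so P[monochromatic] = 2·(1/2)^6 = 2^{1 − 6} = 1/32.
By linearity of expectation: E[X] = C(12, 4) · 2^{1 − 6} = 495 · 1/32 = 495/32.
Numerically: E[X] ≈ 15.4688.

E[X] = C(12,4)·2^(1−C(4,2)) = 495/32 ≈ 15.4688.


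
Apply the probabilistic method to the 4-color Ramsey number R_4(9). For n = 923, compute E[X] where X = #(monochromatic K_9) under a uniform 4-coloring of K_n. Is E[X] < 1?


E[X] = C(923, 9) · 4^{1 − 36} = 1288430932418687114265 · 4^{−35} = 1288430932418687114265/1180591620717411303424.
As a reduced fraction: E[X] = 1288430932418687114265/1180591620717411303424 ≈ 1.091343.
Is E[X] < 1? NO.
Since E[X] ≥ 1, the first-moment bound is inconclusive at n = 923; it does NOT by itself certify R_4(9) > 923.

E[X] = 1288430932418687114265/1180591620717411303424 ≈ 1.091343; E[X] ≥ 1; first-moment method inconclusive here.
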